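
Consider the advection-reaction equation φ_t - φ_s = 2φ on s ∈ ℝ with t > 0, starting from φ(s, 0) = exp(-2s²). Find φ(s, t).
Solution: Substitute φ = exp(2t)u, i.e. u = exp(-2t)φ.
By the product rule, φ_t = exp(2t)(u_t + 2u), φ_s = exp(2t)u_s.
Substituting into the PDE and dividing by exp(2t): u_t + 2u - u_s = 2u.
The lower-order terms cancel, leaving the standard advection equation u_t - u_s = 0.
Initial data for u: u(s,0) = φ(s,0) = exp(-2s²).
Solve for u:
  By method of characteristics (waves move left with speed 1):
  Along characteristics s + t = const, u is constant, so u(s,t) = f(s + t) with f = u(·, 0).
Hence u(s,t) = exp(-2(s + t)²).
Transform back: φ(s,t) = exp(2t)u(s,t).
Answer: φ(s, t) = exp(2t)exp(-2(s + t)²)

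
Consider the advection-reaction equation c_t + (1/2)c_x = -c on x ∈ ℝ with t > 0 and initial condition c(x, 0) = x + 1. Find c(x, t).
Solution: Substitute c = exp(-t)u.
Then c_t = exp(-t)(u_t - u), c_x = exp(-t)u_x; substituting and dividing by exp(-t), the lower-order terms cancel: u_t + (1/2)u_x = 0 (standard advection equation).
Data for u: u(x,0) = c(x,0) = x + 1.
By characteristics (dx/dt = 1/2), u(x,t) = f(x - (1/2)t) with f = u(·, 0).
So u(x,t) = -(1/2)t + x + 1, and c(x,t) = exp(-t)u(x,t).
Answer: c(x, t) = -(1/2)texp(-t) + xexp(-t) + exp(-t)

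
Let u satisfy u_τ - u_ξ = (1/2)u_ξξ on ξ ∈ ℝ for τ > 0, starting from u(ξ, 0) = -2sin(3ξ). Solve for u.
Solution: Change to a moving frame: let η = ξ + τ, σ = τ and write u(ξ,τ) = w(η,σ).
By the chain rule u_τ = w_σ + w_η, u_ξ = w_η, u_ξξ = w_ηη.
Then u_τ - u_ξ = w_σ: the advection term cancels and the PDE becomes the heat equation w_σ = (1/2)w_ηη on η ∈ ℝ.
Initial data: w(η,0) = u(η,0) = -2sin(3η).
On η ∈ ℝ each mode satisfies (sin(nη))″ = -n² sin(nη), so exp(-n²σ/2) sin(nη) solves the heat equation; by superposition w(η,σ) = Σ c_n exp(-n²σ/2) sin(nη).
Reading off the coefficients: c_3=-2, so w(η,σ) = -2exp(-9σ/2)sin(3η).
Substituting back η = ξ + τ, σ = τ: u(ξ,τ) = w(ξ + τ, τ).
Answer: u(ξ, τ) = -2exp(-9τ/2)sin(3ξ + 3τ)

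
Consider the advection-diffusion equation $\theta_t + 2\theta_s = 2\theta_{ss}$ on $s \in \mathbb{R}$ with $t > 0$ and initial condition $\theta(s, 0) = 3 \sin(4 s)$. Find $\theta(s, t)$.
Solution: Change to a moving frame: let $\eta = s - 2t$, $\sigma = t$ and write $\theta(s,t) = u(\eta,\sigma)$.
By the chain rule $\theta_t = u_{\sigma} - 2u_{\eta}$, $\theta_s = u_{\eta}$, $\theta_{ss} = u_{\eta\eta}$.
Then $\theta_t + 2\theta_s = u_{\sigma}$: the advection term cancels and the PDE becomes the heat equation $u_{\sigma} = 2u_{\eta\eta}$ on $\eta \in \mathbb{R}$.
Initial data: $u(\eta,0) = \theta(\eta,0) = 3 \sin(4 \eta)$.
On $\eta \in \mathbb{R}$ each mode satisfies $(\sin(n\eta))'' = -n^2 \sin(n\eta)$, so $e^{-2n^2\sigma} \sin(n\eta)$ solves the heat equation; by superposition $u(\eta,\sigma) = \sum c_n e^{-2n^2\sigma} \sin(n\eta)$.
Reading off the coefficients: $c_4=3$, so $u(\eta,\sigma) = 3 e^{-32 \sigma} \sin(4 \eta)$.
Substituting back $\eta = s - 2t$, $\sigma = t$: $\theta(s,t) = u(s - 2t, t)$.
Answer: $\theta(s, t) = 3 e^{-32 t} \sin(4 s - 8 t)$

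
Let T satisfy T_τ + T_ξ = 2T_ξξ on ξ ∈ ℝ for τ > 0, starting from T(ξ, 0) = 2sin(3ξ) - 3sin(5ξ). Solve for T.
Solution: Change to a moving frame: let η = ξ - τ, σ = τ and write T(ξ,τ) = u(η,σ).
By the chain rule T_τ = u_σ - u_η, T_ξ = u_η, T_ξξ = u_ηη.
Then T_τ + T_ξ = u_σ: the advection term cancels and the PDE becomes the heat equation u_σ = 2u_ηη on η ∈ ℝ.
Initial data: u(η,0) = T(η,0) = 2sin(3η) - 3sin(5η).
On η ∈ ℝ each mode satisfies (sin(nη))″ = -n² sin(nη), so exp(-2n²σ) sin(nη) solves the heat equation; by superposition u(η,σ) = Σ c_n exp(-2n²σ) sin(nη).
Reading off the coefficients: c_3=2, c_5=-3, so u(η,σ) = 2exp(-18σ)sin(3η) - 3exp(-50σ)sin(5η).
Substituting back η = ξ - τ, σ = τ: T(ξ,τ) = u(ξ - τ, τ).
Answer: T(ξ, τ) = 2exp(-18τ)sin(3ξ - 3τ) - 3exp(-50τ)sin(5ξ - 5τ)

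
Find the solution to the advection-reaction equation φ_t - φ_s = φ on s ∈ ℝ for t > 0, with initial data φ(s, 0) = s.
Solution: Substitute φ = exp(t)u, i.e. u = exp(-t)φ.
By the product rule, φ_t = exp(t)(u_t + u), φ_s = exp(t)u_s.
Substituting into the PDE and dividing by exp(t): u_t + u - u_s = u.
The lower-order terms cancel, leaving the standard advection equation u_t - u_s = 0.
Initial data for u: u(s,0) = φ(s,0) = s.
Solve for u:
  By method of characteristics (waves move left with speed 1):
  Along characteristics s + t = const, u is constant, so u(s,t) = f(s + t) with f = u(·, 0).
Hence u(s,t) = s + t.
Transform back: φ(s,t) = exp(t)u(s,t).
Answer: φ(s, t) = sexp(t) + texp(t)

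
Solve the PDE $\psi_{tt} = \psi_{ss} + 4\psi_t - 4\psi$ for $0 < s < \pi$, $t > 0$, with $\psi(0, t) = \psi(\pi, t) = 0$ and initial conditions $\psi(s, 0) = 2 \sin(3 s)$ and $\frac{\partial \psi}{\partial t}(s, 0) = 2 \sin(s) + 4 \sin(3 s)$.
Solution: Substitute $\psi = e^{2t}u$.
Then $\psi_t = e^{2t}(u_t + 2u)$, $\psi_{tt} = e^{2t}(u_{tt} + 4u_t + 4u)$, $\psi_{ss} = e^{2t}u_{ss}$; substituting and dividing by $e^{2t}$, the lower-order terms cancel: $u_{tt} = u_{ss}$ (standard wave equation).
Data for $u$: $u(s,0) = \psi(s,0) = 2 \sin(3 s)$; $u_t(s,0) = \psi_t(s,0) - 2\psi(s,0) = 2 \sin(s)$. The boundary conditions carry over: $u(0,t) = u(\pi,t) = 0$.
Separating variables: $u = \sum [A_n \cos(\omega_n t) + B_n \sin(\omega_n t)] \sin(ns)$, $\omega_n = n$. From ICs ($B_n$ = velocity coefficient / $\omega_n$): $A_3=2, B_1=2$.
So $u(s,t) = 2 \sin(s) \sin(t) + 2 \sin(3 s) \cos(3 t)$, and $\psi(s,t) = e^{2t}u(s,t)$.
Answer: $\psi(s, t) = 2 e^{2 t} \sin(s) \sin(t) + 2 e^{2 t} \sin(3 s) \cos(3 t)$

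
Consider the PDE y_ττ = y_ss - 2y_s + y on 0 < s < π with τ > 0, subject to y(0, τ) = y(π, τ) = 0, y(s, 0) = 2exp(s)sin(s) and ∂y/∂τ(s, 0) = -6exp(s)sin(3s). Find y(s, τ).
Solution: Substitute y = exp(s)u.
Then y_s = exp(s)(u_s + u), y_ss = exp(s)(u_ss + 2u_s + u), y_ττ = exp(s)u_ττ; substituting and dividing by exp(s), the lower-order terms cancel: u_ττ = u_ss (standard wave equation).
Data for u: u(s,0) = exp(-s)y(s,0) = 2sin(s); u_τ(s,0) = exp(-s)y_τ(s,0) = -6sin(3s). The boundary conditions carry over: u(0,τ) = u(π,τ) = 0.
Separating variables: u = Σ [A_n cos(ω_n τ) + B_n sin(ω_n τ)] sin(ns), ω_n = n. From ICs (B_n = velocity coefficient / ω_n): A_1=2, B_3=-2.
So u(s,τ) = 2sin(s)cos(τ) - 2sin(3s)sin(3τ), and y(s,τ) = exp(s)u(s,τ).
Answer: y(s, τ) = 2exp(s)sin(s)cos(τ) - 2exp(s)sin(3s)sin(3τ)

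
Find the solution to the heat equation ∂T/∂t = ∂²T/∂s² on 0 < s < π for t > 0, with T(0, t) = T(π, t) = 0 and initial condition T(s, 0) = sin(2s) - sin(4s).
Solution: Separating variables: T = Σ c_n exp(-n²t) sin(ns). From T(s,0) = sin(2s) - sin(4s): c_2=1, c_4=-1.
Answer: T(s, t) = exp(-4t)sin(2s) - exp(-16t)sin(4s)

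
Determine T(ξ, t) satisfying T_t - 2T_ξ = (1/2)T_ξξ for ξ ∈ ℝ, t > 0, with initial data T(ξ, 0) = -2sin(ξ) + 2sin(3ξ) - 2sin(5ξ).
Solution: Change to a moving frame: let η = ξ + 2t, σ = t and write T(ξ,t) = u(η,σ).
By the chain rule T_t = u_σ + 2u_η, T_ξ = u_η, T_ξξ = u_ηη.
Then T_t - 2T_ξ = u_σ: the advection term cancels and the PDE becomes the heat equation u_σ = (1/2)u_ηη on η ∈ ℝ.
Initial data: u(η,0) = T(η,0) = -2sin(η) + 2sin(3η) - 2sin(5η).
On η ∈ ℝ each mode satisfies (sin(nη))″ = -n² sin(nη), so exp(-n²σ/2) sin(nη) solves the heat equation; by superposition u(η,σ) = Σ c_n exp(-n²σ/2) sin(nη).
Reading off the coefficients: c_1=-2, c_3=2, c_5=-2, so u(η,σ) = -2exp(-σ/2)sin(η) + 2exp(-9σ/2)sin(3η) - 2exp(-25σ/2)sin(5η).
Substituting back η = ξ + 2t, σ = t: T(ξ,t) = u(ξ + 2t, t).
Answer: T(ξ, t) = -2exp(-t/2)sin(2t + ξ) + 2exp(-9t/2)sin(6t + 3ξ) - 2exp(-25t/2)sin(10t + 5ξ)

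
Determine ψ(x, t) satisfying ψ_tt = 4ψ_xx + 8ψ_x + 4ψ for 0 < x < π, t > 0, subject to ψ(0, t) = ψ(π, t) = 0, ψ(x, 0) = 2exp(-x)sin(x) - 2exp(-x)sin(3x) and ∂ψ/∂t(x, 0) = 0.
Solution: Substitute ψ = exp(-x)u, i.e. u = exp(x)ψ.
By the product rule, ψ_x = exp(-x)(u_x - u), ψ_xx = exp(-x)(u_xx - 2u_x + u), ψ_tt = exp(-x)u_tt.
Substituting into the PDE and dividing by exp(-x): u_tt = 4(u_xx - 2u_x + u) + 8(u_x - u) + 4u.
The lower-order terms cancel, leaving the standard wave equation u_tt = 4u_xx.
Initial data for u: u(x,0) = exp(x)ψ(x,0) = 2sin(x) - 2sin(3x); u_t(x,0) = exp(x)ψ_t(x,0) = 0. The boundary conditions carry over: u(0,t) = u(π,t) = 0.
Solve for u:
  Using separation of variables u = X(x)T(t):
  Eigenfunctions: sin(nx), n = 1, 2, 3, ...
  General solution: u(x, t) = Σ [A_n cos(2n t) + B_n sin(2n t)] sin(nx)
  From u(x,0) = 2sin(x) - 2sin(3x): A_1=2, A_3=-2. From u_t(x,0) = 0: all B_n = 0.
Hence u(x,t) = 2sin(x)cos(2t) - 2sin(3x)cos(6t).
Transform back: ψ(x,t) = exp(-x)u(x,t).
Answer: ψ(x, t) = 2exp(-x)sin(x)cos(2t) - 2exp(-x)sin(3x)cos(6t)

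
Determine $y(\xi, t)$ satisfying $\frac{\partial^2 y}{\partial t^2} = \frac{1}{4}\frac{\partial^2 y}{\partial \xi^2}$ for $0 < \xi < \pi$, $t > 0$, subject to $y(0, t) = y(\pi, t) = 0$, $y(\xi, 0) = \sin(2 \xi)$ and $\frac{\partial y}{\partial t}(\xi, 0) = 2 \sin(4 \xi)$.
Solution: Separating variables: $y = \sum [A_n \cos(\omega_n t) + B_n \sin(\omega_n t)] \sin(n\xi)$, $\omega_n = n/2$. From ICs ($B_n$ = velocity coefficient / $\omega_n$): $A_2=1, B_4=1$.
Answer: $y(\xi, t) = \sin(2 \xi) \cos(t) + \sin(4 \xi) \sin(2 t)$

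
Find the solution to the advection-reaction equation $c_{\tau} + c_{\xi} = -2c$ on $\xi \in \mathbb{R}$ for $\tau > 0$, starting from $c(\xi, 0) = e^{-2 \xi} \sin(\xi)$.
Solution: Substitute $c = e^{-2\xi}u$, i.e. $u = e^{2\xi}c$.
By the product rule, $c_{\xi} = e^{-2\xi}(u_{\xi} - 2u)$, $c_{\tau} = e^{-2\xi}u_{\tau}$.
Substituting into the PDE and dividing by $e^{-2\xi}$: $u_{\tau} + (u_{\xi} - 2u) = -2u$.
The lower-order terms cancel, leaving the standard advection equation $u_{\tau} + u_{\xi} = 0$.
Initial data for $u$: $u(\xi,0) = e^{2\xi}c(\xi,0) = \sin(\xi)$.
Solve for $u$:
  By method of characteristics (waves move right with speed 1):
  Along characteristics $\xi - \tau =$ const, $u$ is constant, so $u(\xi,\tau) = f(\xi - \tau)$ with $f = u( \cdot , 0)$.
Hence $u(\xi,\tau) = \sin(\xi - \tau)$.
Transform back: $c(\xi,\tau) = e^{-2\xi}u(\xi,\tau)$.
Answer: $c(\xi, \tau) = - e^{-2 \xi} \sin(\tau - \xi)$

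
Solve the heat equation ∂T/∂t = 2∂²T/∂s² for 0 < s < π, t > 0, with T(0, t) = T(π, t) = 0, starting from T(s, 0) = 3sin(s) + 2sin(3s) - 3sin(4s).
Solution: Using separation of variables T = X(s)G(t):
Eigenfunctions: sin(ns), n = 1, 2, 3, ...
General solution: T(s, t) = Σ c_n sin(ns) exp(-2n² t)
Matching T(s,0) = 3sin(s) + 2sin(3s) - 3sin(4s) term by term: c_1=3, c_3=2, c_4=-3.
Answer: T(s, t) = 3exp(-2t)sin(s) + 2exp(-18t)sin(3s) - 3exp(-32t)sin(4s)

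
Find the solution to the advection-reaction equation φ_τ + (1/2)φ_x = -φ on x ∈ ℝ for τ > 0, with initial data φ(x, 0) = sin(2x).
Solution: Substitute φ = exp(-τ)u.
Then φ_τ = exp(-τ)(u_τ - u), φ_x = exp(-τ)u_x; substituting and dividing by exp(-τ), the lower-order terms cancel: u_τ + (1/2)u_x = 0 (standard advection equation).
Data for u: u(x,0) = φ(x,0) = sin(2x).
By characteristics (dx/dτ = 1/2), u(x,τ) = f(x - (1/2)τ) with f = u(·, 0).
So u(x,τ) = sin(2x - τ), and φ(x,τ) = exp(-τ)u(x,τ).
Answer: φ(x, τ) = exp(-τ)sin(2x - τ)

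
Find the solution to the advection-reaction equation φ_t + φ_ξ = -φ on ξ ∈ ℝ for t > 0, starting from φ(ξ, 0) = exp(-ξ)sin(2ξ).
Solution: Substitute φ = exp(-ξ)u, i.e. u = exp(ξ)φ.
By the product rule, φ_ξ = exp(-ξ)(u_ξ - u), φ_t = exp(-ξ)u_t.
Substituting into the PDE and dividing by exp(-ξ): u_t + (u_ξ - u) = -u.
The lower-order terms cancel, leaving the standard advection equation u_t + u_ξ = 0.
Initial data for u: u(ξ,0) = exp(ξ)φ(ξ,0) = sin(2ξ).
Solve for u:
  By method of characteristics (waves move right with speed 1):
  Along characteristics ξ - t = const, u is constant, so u(ξ,t) = f(ξ - t) with f = u(·, 0).
Hence u(ξ,t) = -sin(2t - 2ξ).
Transform back: φ(ξ,t) = exp(-ξ)u(ξ,t).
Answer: φ(ξ, t) = -exp(-ξ)sin(2t - 2ξ)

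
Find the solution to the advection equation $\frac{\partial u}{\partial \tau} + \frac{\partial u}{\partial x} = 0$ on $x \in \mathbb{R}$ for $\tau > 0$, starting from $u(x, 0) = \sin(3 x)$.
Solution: By characteristics ($dx/d\tau = 1$), $u(x,\tau) = f(x - \tau)$ with $f = u( \cdot , 0)$.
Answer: $u(x, \tau) = - \sin(3 \tau - 3 x)$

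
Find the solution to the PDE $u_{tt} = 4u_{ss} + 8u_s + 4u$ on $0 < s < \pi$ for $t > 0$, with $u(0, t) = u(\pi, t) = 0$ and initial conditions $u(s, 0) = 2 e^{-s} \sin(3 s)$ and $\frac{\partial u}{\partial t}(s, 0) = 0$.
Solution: Substitute $u = e^{-s}w$.
Then $u_s = e^{-s}(w_s - w)$, $u_{ss} = e^{-s}(w_{ss} - 2w_s + w)$, $u_{tt} = e^{-s}w_{tt}$; substituting and dividing by $e^{-s}$, the lower-order terms cancel: $w_{tt} = 4w_{ss}$ (standard wave equation).
Data for $w$: $w(s,0) = e^{s}u(s,0) = 2 \sin(3 s)$; $w_t(s,0) = e^{s}u_t(s,0) = 0$. The boundary conditions carry over: $w(0,t) = w(\pi,t) = 0$.
Separating variables: $w = \sum [A_n \cos(\omega_n t) + B_n \sin(\omega_n t)] \sin(ns)$, $\omega_n = 2n$. From ICs: $A_3=2$.
So $w(s,t) = 2 \sin(3 s) \cos(6 t)$, and $u(s,t) = e^{-s}w(s,t)$.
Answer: $u(s, t) = 2 e^{-s} \sin(3 s) \cos(6 t)$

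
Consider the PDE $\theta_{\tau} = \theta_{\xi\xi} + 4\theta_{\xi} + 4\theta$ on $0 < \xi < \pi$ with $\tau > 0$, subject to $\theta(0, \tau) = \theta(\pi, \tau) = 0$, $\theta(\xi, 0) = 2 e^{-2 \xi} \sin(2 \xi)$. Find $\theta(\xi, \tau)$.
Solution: Substitute $\theta = e^{-2\xi}u$, i.e. $u = e^{2\xi}\theta$.
By the product rule, $\theta_{\xi} = e^{-2\xi}(u_{\xi} - 2u)$, $\theta_{\xi\xi} = e^{-2\xi}(u_{\xi\xi} - 4u_{\xi} + 4u)$, $\theta_{\tau} = e^{-2\xi}u_{\tau}$.
Substituting into the PDE and dividing by $e^{-2\xi}$: $u_{\tau} = (u_{\xi\xi} - 4u_{\xi} + 4u) + 4(u_{\xi} - 2u) + 4u$.
The lower-order terms cancel, leaving the standard heat equation $u_{\tau} = u_{\xi\xi}$.
Initial data for $u$: $u(\xi,0) = e^{2\xi}\theta(\xi,0) = 2 \sin(2 \xi)$. The boundary conditions carry over: $u(0,\tau) = u(\pi,\tau) = 0$.
Solve for $u$:
  Using separation of variables $u = X(\xi)G(\tau)$:
  Eigenfunctions: $\sin(n\xi)$, $n = 1, 2, 3, \ldots$
  General solution: $u(\xi, \tau) = \sum c_n \sin(n\xi) e^{-n^2 \tau}$
  Matching $u(\xi,0) = 2 \sin(2 \xi)$ term by term: $c_2=2$.
Hence $u(\xi,\tau) = 2 e^{-4 \tau} \sin(2 \xi)$.
Transform back: $\theta(\xi,\tau) = e^{-2\xi}u(\xi,\tau)$.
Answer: $\theta(\xi, \tau) = 2 e^{-4 \tau} e^{-2 \xi} \sin(2 \xi)$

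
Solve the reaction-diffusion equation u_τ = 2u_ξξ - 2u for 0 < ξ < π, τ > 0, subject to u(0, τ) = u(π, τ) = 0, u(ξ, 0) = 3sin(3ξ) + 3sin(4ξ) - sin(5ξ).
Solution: Substitute u = exp(-2τ)w, i.e. w = exp(2τ)u.
By the product rule, u_τ = exp(-2τ)(w_τ - 2w), u_ξξ = exp(-2τ)w_ξξ.
Substituting into the PDE and dividing by exp(-2τ): w_τ - 2w = 2w_ξξ - 2w.
The lower-order terms cancel, leaving the standard heat equation w_τ = 2w_ξξ.
Initial data for w: w(ξ,0) = u(ξ,0) = 3sin(3ξ) + 3sin(4ξ) - sin(5ξ). The boundary conditions carry over: w(0,τ) = w(π,τ) = 0.
Solve for w:
  Using separation of variables w = X(ξ)T(τ):
  Eigenfunctions: sin(nξ), n = 1, 2, 3, ...
  General solution: w(ξ, τ) = Σ c_n sin(nξ) exp(-2n² τ)
  Matching w(ξ,0) = 3sin(3ξ) + 3sin(4ξ) - sin(5ξ) term by term: c_3=3, c_4=3, c_5=-1.
Hence w(ξ,τ) = 3exp(-18τ)sin(3ξ) + 3exp(-32τ)sin(4ξ) - exp(-50τ)sin(5ξ).
Transform back: u(ξ,τ) = exp(-2τ)w(ξ,τ).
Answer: u(ξ, τ) = 3exp(-20τ)sin(3ξ) + 3exp(-34τ)sin(4ξ) - exp(-52τ)sin(5ξ)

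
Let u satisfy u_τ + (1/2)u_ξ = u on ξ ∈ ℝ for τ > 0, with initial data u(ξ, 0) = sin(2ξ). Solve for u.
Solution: Substitute u = exp(τ)w, i.e. w = exp(-τ)u.
By the product rule, u_τ = exp(τ)(w_τ + w), u_ξ = exp(τ)w_ξ.
Substituting into the PDE and dividing by exp(τ): w_τ + w + (1/2)w_ξ = w.
The lower-order terms cancel, leaving the standard advection equation w_τ + (1/2)w_ξ = 0.
Initial data for w: w(ξ,0) = u(ξ,0) = sin(2ξ).
Solve for w:
  By method of characteristics (waves move right with speed 1/2):
  Along characteristics ξ - (1/2)τ = const, w is constant, so w(ξ,τ) = f(ξ - (1/2)τ) with f = w(·, 0).
Hence w(ξ,τ) = sin(2ξ - τ).
Transform back: u(ξ,τ) = exp(τ)w(ξ,τ).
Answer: u(ξ, τ) = exp(τ)sin(2ξ - τ)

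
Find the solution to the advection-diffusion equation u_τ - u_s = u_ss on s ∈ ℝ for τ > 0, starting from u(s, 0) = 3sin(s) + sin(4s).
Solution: Moving frame: η = s + τ, σ = τ, u = w(η,σ), so u_τ = w_σ + w_η and u_ss = w_ηη.
Hence u_τ - u_s = w_σ and the PDE becomes the heat equation w_σ = w_ηη on η ∈ ℝ.
Initial data: w(η,0) = u(η,0) = 3sin(η) + sin(4η). Each mode sin(nη) decays as exp(-n²σ) on ℝ, so w(η,σ) = Σ c_n exp(-n²σ) sin(nη) with c_1=3, c_4=1: w(η,σ) = 3exp(-σ)sin(η) + exp(-16σ)sin(4η).
Substituting back: u(s,τ) = w(s + τ, τ).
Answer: u(s, τ) = 3exp(-τ)sin(s + τ) + exp(-16τ)sin(4s + 4τ)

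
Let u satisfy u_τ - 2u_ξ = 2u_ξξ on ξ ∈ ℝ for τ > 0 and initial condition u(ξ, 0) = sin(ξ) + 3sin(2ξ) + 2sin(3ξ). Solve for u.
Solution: Change to a moving frame: let η = ξ + 2τ, σ = τ and write u(ξ,τ) = w(η,σ).
By the chain rule u_τ = w_σ + 2w_η, u_ξ = w_η, u_ξξ = w_ηη.
Then u_τ - 2u_ξ = w_σ: the advection term cancels and the PDE becomes the heat equation w_σ = 2w_ηη on η ∈ ℝ.
Initial data: w(η,0) = u(η,0) = sin(η) + 3sin(2η) + 2sin(3η).
On η ∈ ℝ each mode satisfies (sin(nη))″ = -n² sin(nη), so exp(-2n²σ) sin(nη) solves the heat equation; by superposition w(η,σ) = Σ c_n exp(-2n²σ) sin(nη).
Reading off the coefficients: c_1=1, c_2=3, c_3=2, so w(η,σ) = exp(-2σ)sin(η) + 3exp(-8σ)sin(2η) + 2exp(-18σ)sin(3η).
Substituting back η = ξ + 2τ, σ = τ: u(ξ,τ) = w(ξ + 2τ, τ).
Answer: u(ξ, τ) = exp(-2τ)sin(ξ + 2τ) + 3exp(-8τ)sin(2ξ + 4τ) + 2exp(-18τ)sin(3ξ + 6τ)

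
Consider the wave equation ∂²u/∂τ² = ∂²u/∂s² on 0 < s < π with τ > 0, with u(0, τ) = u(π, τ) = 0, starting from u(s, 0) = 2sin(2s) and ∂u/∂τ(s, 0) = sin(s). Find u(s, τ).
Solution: Using separation of variables u = X(s)T(τ):
Eigenfunctions: sin(ns), n = 1, 2, 3, ...
General solution: u(s, τ) = Σ [A_n cos(n τ) + B_n sin(n τ)] sin(ns)
From u(s,0) = 2sin(2s): A_2=2. From u_τ(s,0) = sin(s), using u_τ(s,0) = Σ ω_n B_n sin(ns) with ω_n = n: B_1 = 1/1 = 1.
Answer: u(s, τ) = sin(s)sin(τ) + 2sin(2s)cos(2τ)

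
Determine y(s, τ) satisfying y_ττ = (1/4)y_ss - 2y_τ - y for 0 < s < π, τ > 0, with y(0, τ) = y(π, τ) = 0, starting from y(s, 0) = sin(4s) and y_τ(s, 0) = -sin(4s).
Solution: Substitute y = exp(-τ)u.
Then y_τ = exp(-τ)(u_τ - u), y_ττ = exp(-τ)(u_ττ - 2u_τ + u), y_ss = exp(-τ)u_ss; substituting and dividing by exp(-τ), the lower-order terms cancel: u_ττ = (1/4)u_ss (standard wave equation).
Data for u: u(s,0) = y(s,0) = sin(4s); u_τ(s,0) = y_τ(s,0) + y(s,0) = 0. The boundary conditions carry over: u(0,τ) = u(π,τ) = 0.
Separating variables: u = Σ [A_n cos(ω_n τ) + B_n sin(ω_n τ)] sin(ns), ω_n = n/2. From ICs: A_4=1.
So u(s,τ) = sin(4s)cos(2τ), and y(s,τ) = exp(-τ)u(s,τ).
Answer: y(s, τ) = exp(-τ)sin(4s)cos(2τ)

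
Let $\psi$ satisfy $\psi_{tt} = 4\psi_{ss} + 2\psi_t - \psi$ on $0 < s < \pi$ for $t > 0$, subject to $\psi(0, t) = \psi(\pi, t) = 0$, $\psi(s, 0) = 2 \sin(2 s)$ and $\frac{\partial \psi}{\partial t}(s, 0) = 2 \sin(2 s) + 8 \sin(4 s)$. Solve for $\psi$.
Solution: Substitute $\psi = e^{t}u$.
Then $\psi_t = e^{t}(u_t + u)$, $\psi_{tt} = e^{t}(u_{tt} + 2u_t + u)$, $\psi_{ss} = e^{t}u_{ss}$; substituting and dividing by $e^{t}$, the lower-order terms cancel: $u_{tt} = 4u_{ss}$ (standard wave equation).
Data for $u$: $u(s,0) = \psi(s,0) = 2 \sin(2 s)$; $u_t(s,0) = \psi_t(s,0) - \psi(s,0) = 8 \sin(4 s)$. The boundary conditions carry over: $u(0,t) = u(\pi,t) = 0$.
Separating variables: $u = \sum [A_n \cos(\omega_n t) + B_n \sin(\omega_n t)] \sin(ns)$, $\omega_n = 2n$. From ICs ($B_n$ = velocity coefficient / $\omega_n$): $A_2=2, B_4=1$.
So $u(s,t) = 2 \sin(2 s) \cos(4 t) + \sin(4 s) \sin(8 t)$, and $\psi(s,t) = e^{t}u(s,t)$.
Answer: $\psi(s, t) = 2 e^{t} \sin(2 s) \cos(4 t) + e^{t} \sin(4 s) \sin(8 t)$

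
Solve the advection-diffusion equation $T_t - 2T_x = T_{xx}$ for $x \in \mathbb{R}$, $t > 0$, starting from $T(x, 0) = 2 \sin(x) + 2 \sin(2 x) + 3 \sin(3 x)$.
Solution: Change to a moving frame: let $\eta = x + 2t$, $\sigma = t$ and write $T(x,t) = u(\eta,\sigma)$.
By the chain rule $T_t = u_{\sigma} + 2u_{\eta}$, $T_x = u_{\eta}$, $T_{xx} = u_{\eta\eta}$.
Then $T_t - 2T_x = u_{\sigma}$: the advection term cancels and the PDE becomes the heat equation $u_{\sigma} = u_{\eta\eta}$ on $\eta \in \mathbb{R}$.
Initial data: $u(\eta,0) = T(\eta,0) = 2 \sin(\eta) + 2 \sin(2 \eta) + 3 \sin(3 \eta)$.
On $\eta \in \mathbb{R}$ each mode satisfies $(\sin(n\eta))'' = -n^2 \sin(n\eta)$, so $e^{-n^2\sigma} \sin(n\eta)$ solves the heat equation; by superposition $u(\eta,\sigma) = \sum c_n e^{-n^2\sigma} \sin(n\eta)$.
Reading off the coefficients: $c_1=2, c_2=2, c_3=3$, so $u(\eta,\sigma) = 2 e^{-\sigma} \sin(\eta) + 2 e^{-4 \sigma} \sin(2 \eta) + 3 e^{-9 \sigma} \sin(3 \eta)$.
Substituting back $\eta = x + 2t$, $\sigma = t$: $T(x,t) = u(x + 2t, t)$.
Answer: $T(x, t) = 2 e^{-t} \sin(2 t + x) + 2 e^{-4 t} \sin(4 t + 2 x) + 3 e^{-9 t} \sin(6 t + 3 x)$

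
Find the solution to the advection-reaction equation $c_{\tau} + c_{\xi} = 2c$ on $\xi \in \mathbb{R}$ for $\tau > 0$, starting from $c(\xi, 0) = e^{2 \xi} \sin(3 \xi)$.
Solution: Substitute $c = e^{2\xi}u$, i.e. $u = e^{-2\xi}c$.
By the product rule, $c_{\xi} = e^{2\xi}(u_{\xi} + 2u)$, $c_{\tau} = e^{2\xi}u_{\tau}$.
Substituting into the PDE and dividing by $e^{2\xi}$: $u_{\tau} + (u_{\xi} + 2u) = 2u$.
The lower-order terms cancel, leaving the standard advection equation $u_{\tau} + u_{\xi} = 0$.
Initial data for $u$: $u(\xi,0) = e^{-2\xi}c(\xi,0) = \sin(3 \xi)$.
Solve for $u$:
  By method of characteristics (waves move right with speed 1):
  Along characteristics $\xi - \tau =$ const, $u$ is constant, so $u(\xi,\tau) = f(\xi - \tau)$ with $f = u( \cdot , 0)$.
Hence $u(\xi,\tau) = \sin(3 \xi - 3 \tau)$.
Transform back: $c(\xi,\tau) = e^{2\xi}u(\xi,\tau)$.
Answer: $c(\xi, \tau) = - e^{2 \xi} \sin(3 \tau - 3 \xi)$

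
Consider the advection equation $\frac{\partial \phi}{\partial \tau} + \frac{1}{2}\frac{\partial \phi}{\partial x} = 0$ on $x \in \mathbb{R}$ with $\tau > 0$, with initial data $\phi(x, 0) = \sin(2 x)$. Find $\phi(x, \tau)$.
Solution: By method of characteristics (waves move right with speed 1/2):
Along characteristics $x - \frac{1}{2}\tau =$ const, $\phi$ is constant, so $\phi(x,\tau) = f(x - \frac{1}{2}\tau)$ with $f = \phi( \cdot , 0)$.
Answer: $\phi(x, \tau) = - \sin(\tau - 2 x)$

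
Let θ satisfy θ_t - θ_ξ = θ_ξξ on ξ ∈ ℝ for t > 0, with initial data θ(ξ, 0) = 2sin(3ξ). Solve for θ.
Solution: Change to a moving frame: let η = ξ + t, σ = t and write θ(ξ,t) = u(η,σ).
By the chain rule θ_t = u_σ + u_η, θ_ξ = u_η, θ_ξξ = u_ηη.
Then θ_t - θ_ξ = u_σ: the advection term cancels and the PDE becomes the heat equation u_σ = u_ηη on η ∈ ℝ.
Initial data: u(η,0) = θ(η,0) = 2sin(3η).
On η ∈ ℝ each mode satisfies (sin(nη))″ = -n² sin(nη), so exp(-n²σ) sin(nη) solves the heat equation; by superposition u(η,σ) = Σ c_n exp(-n²σ) sin(nη).
Reading off the coefficients: c_3=2, so u(η,σ) = 2exp(-9σ)sin(3η).
Substituting back η = ξ + t, σ = t: θ(ξ,t) = u(ξ + t, t).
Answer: θ(ξ, t) = 2exp(-9t)sin(3t + 3ξ)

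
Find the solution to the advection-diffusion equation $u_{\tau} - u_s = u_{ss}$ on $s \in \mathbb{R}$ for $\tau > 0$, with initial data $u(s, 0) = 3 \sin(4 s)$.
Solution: Moving frame: $\eta = s + \tau$, $\sigma = \tau$, $u = w(\eta,\sigma)$, so $u_{\tau} = w_{\sigma} + w_{\eta}$ and $u_{ss} = w_{\eta\eta}$.
Hence $u_{\tau} - u_s = w_{\sigma}$ and the PDE becomes the heat equation $w_{\sigma} = w_{\eta\eta}$ on $\eta \in \mathbb{R}$.
Initial data: $w(\eta,0) = u(\eta,0) = 3 \sin(4 \eta)$. Each mode $\sin(n\eta)$ decays as $e^{-n^2\sigma}$ on $\mathbb{R}$, so $w(\eta,\sigma) = \sum c_n e^{-n^2\sigma} \sin(n\eta)$ with $c_4=3$: $w(\eta,\sigma) = 3 e^{-16 \sigma} \sin(4 \eta)$.
Substituting back: $u(s,\tau) = w(s + \tau, \tau)$.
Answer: $u(s, \tau) = 3 e^{-16 \tau} \sin(4 \tau + 4 s)$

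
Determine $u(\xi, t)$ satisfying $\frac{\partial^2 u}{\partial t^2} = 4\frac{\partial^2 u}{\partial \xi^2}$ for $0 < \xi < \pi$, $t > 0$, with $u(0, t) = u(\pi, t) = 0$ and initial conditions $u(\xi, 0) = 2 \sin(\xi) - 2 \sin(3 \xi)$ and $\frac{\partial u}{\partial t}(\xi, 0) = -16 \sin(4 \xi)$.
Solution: Using separation of variables $u = X(\xi)T(t)$:
Eigenfunctions: $\sin(n\xi)$, $n = 1, 2, 3, \ldots$
General solution: $u(\xi, t) = \sum [A_n \cos(2n t) + B_n \sin(2n t)] \sin(n\xi)$
From $u(\xi,0) = 2 \sin(\xi) - 2 \sin(3 \xi)$: $A_1=2, A_3=-2$. From $u_t(\xi,0) = -16 \sin(4 \xi)$, using $u_t(\xi,0) = \sum \omega_n B_n \sin(n\xi)$ with $\omega_n = 2n$: $B_4 = (-16)/8 = -2$.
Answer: $u(\xi, t) = 2 \sin(\xi) \cos(2 t) - 2 \sin(3 \xi) \cos(6 t) - 2 \sin(4 \xi) \sin(8 t)$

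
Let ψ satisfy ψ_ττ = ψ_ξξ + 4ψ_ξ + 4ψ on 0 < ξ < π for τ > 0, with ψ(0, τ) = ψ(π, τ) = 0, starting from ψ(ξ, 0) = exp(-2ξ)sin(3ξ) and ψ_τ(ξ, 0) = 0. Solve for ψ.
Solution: Substitute ψ = exp(-2ξ)u, i.e. u = exp(2ξ)ψ.
By the product rule, ψ_ξ = exp(-2ξ)(u_ξ - 2u), ψ_ξξ = exp(-2ξ)(u_ξξ - 4u_ξ + 4u), ψ_ττ = exp(-2ξ)u_ττ.
Substituting into the PDE and dividing by exp(-2ξ): u_ττ = (u_ξξ - 4u_ξ + 4u) + 4(u_ξ - 2u) + 4u.
The lower-order terms cancel, leaving the standard wave equation u_ττ = u_ξξ.
Initial data for u: u(ξ,0) = exp(2ξ)ψ(ξ,0) = sin(3ξ); u_τ(ξ,0) = exp(2ξ)ψ_τ(ξ,0) = 0. The boundary conditions carry over: u(0,τ) = u(π,τ) = 0.
Solve for u:
  Using separation of variables u = X(ξ)T(τ):
  Eigenfunctions: sin(nξ), n = 1, 2, 3, ...
  General solution: u(ξ, τ) = Σ [A_n cos(n τ) + B_n sin(n τ)] sin(nξ)
  From u(ξ,0) = sin(3ξ): A_3=1. From u_τ(ξ,0) = 0: all B_n = 0.
Hence u(ξ,τ) = sin(3ξ)cos(3τ).
Transform back: ψ(ξ,τ) = exp(-2ξ)u(ξ,τ).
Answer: ψ(ξ, τ) = exp(-2ξ)sin(3ξ)cos(3τ)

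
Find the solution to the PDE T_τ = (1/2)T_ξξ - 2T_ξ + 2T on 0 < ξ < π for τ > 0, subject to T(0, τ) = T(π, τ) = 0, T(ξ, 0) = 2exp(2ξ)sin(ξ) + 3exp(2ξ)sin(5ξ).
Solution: Substitute T = exp(2ξ)u, i.e. u = exp(-2ξ)T.
By the product rule, T_ξ = exp(2ξ)(u_ξ + 2u), T_ξξ = exp(2ξ)(u_ξξ + 4u_ξ + 4u), T_τ = exp(2ξ)u_τ.
Substituting into the PDE and dividing by exp(2ξ): u_τ = (1/2)(u_ξξ + 4u_ξ + 4u) - 2(u_ξ + 2u) + 2u.
The lower-order terms cancel, leaving the standard heat equation u_τ = (1/2)u_ξξ.
Initial data for u: u(ξ,0) = exp(-2ξ)T(ξ,0) = 2sin(ξ) + 3sin(5ξ). The boundary conditions carry over: u(0,τ) = u(π,τ) = 0.
Solve for u:
  Using separation of variables u = X(ξ)G(τ):
  Eigenfunctions: sin(nξ), n = 1, 2, 3, ...
  General solution: u(ξ, τ) = Σ c_n sin(nξ) exp(-n² τ/2)
  Matching u(ξ,0) = 2sin(ξ) + 3sin(5ξ) term by term: c_1=2, c_5=3.
Hence u(ξ,τ) = 2exp(-τ/2)sin(ξ) + 3exp(-25τ/2)sin(5ξ).
Transform back: T(ξ,τ) = exp(2ξ)u(ξ,τ).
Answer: T(ξ, τ) = 2exp(2ξ)exp(-τ/2)sin(ξ) + 3exp(2ξ)exp(-25τ/2)sin(5ξ)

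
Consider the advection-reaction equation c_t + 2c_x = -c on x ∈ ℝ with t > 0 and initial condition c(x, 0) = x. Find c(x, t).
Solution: Substitute c = exp(-t)u.
Then c_t = exp(-t)(u_t - u), c_x = exp(-t)u_x; substituting and dividing by exp(-t), the lower-order terms cancel: u_t + 2u_x = 0 (standard advection equation).
Data for u: u(x,0) = c(x,0) = x.
By characteristics (dx/dt = 2), u(x,t) = f(x - 2t) with f = u(·, 0).
So u(x,t) = -2t + x, and c(x,t) = exp(-t)u(x,t).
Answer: c(x, t) = -2texp(-t) + xexp(-t)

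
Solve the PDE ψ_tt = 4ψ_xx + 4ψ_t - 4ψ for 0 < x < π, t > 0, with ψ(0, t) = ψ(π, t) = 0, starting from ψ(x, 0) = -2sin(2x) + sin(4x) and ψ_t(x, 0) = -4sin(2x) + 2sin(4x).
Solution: Substitute ψ = exp(2t)u, i.e. u = exp(-2t)ψ.
By the product rule, ψ_t = exp(2t)(u_t + 2u), ψ_tt = exp(2t)(u_tt + 4u_t + 4u), ψ_xx = exp(2t)u_xx.
Substituting into the PDE and dividing by exp(2t): u_tt + 4u_t + 4u = 4u_xx + 4(u_t + 2u) - 4u.
The lower-order terms cancel, leaving the standard wave equation u_tt = 4u_xx.
Initial data for u: u(x,0) = ψ(x,0) = -2sin(2x) + sin(4x); u_t(x,0) = ψ_t(x,0) - 2ψ(x,0) = 0. The boundary conditions carry over: u(0,t) = u(π,t) = 0.
Solve for u:
  Using separation of variables u = X(x)T(t):
  Eigenfunctions: sin(nx), n = 1, 2, 3, ...
  General solution: u(x, t) = Σ [A_n cos(2n t) + B_n sin(2n t)] sin(nx)
  From u(x,0) = -2sin(2x) + sin(4x): A_2=-2, A_4=1. From u_t(x,0) = 0: all B_n = 0.
Hence u(x,t) = -2sin(2x)cos(4t) + sin(4x)cos(8t).
Transform back: ψ(x,t) = exp(2t)u(x,t).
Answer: ψ(x, t) = -2exp(2t)sin(2x)cos(4t) + exp(2t)sin(4x)cos(8t)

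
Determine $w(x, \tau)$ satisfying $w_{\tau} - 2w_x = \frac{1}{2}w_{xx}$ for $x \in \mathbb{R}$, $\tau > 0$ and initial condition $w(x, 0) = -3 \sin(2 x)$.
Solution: Moving frame: $\eta = x + 2\tau$, $\sigma = \tau$, $w = u(\eta,\sigma)$, so $w_{\tau} = u_{\sigma} + 2u_{\eta}$ and $w_{xx} = u_{\eta\eta}$.
Hence $w_{\tau} - 2w_x = u_{\sigma}$ and the PDE becomes the heat equation $u_{\sigma} = \frac{1}{2}u_{\eta\eta}$ on $\eta \in \mathbb{R}$.
Initial data: $u(\eta,0) = w(\eta,0) = -3 \sin(2 \eta)$. Each mode $\sin(n\eta)$ decays as $e^{-n^2\sigma/2}$ on $\mathbb{R}$, so $u(\eta,\sigma) = \sum c_n e^{-n^2\sigma/2} \sin(n\eta)$ with $c_2=-3$: $u(\eta,\sigma) = -3 e^{-2 \sigma} \sin(2 \eta)$.
Substituting back: $w(x,\tau) = u(x + 2\tau, \tau)$.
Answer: $w(x, \tau) = -3 e^{-2 \tau} \sin(4 \tau + 2 x)$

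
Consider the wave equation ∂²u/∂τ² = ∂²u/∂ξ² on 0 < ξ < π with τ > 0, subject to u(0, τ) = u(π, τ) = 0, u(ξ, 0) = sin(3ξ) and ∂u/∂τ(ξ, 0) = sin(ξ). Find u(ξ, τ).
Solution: Separating variables: u = Σ [A_n cos(ω_n τ) + B_n sin(ω_n τ)] sin(nξ), ω_n = n. From ICs (B_n = velocity coefficient / ω_n): A_3=1, B_1=1.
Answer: u(ξ, τ) = sin(ξ)sin(τ) + sin(3ξ)cos(3τ)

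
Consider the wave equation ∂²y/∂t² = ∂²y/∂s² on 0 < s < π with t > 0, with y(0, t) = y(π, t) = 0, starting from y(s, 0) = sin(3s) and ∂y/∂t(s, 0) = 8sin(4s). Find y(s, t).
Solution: Separating variables: y = Σ [A_n cos(ω_n t) + B_n sin(ω_n t)] sin(ns), ω_n = n. From ICs (B_n = velocity coefficient / ω_n): A_3=1, B_4=2.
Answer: y(s, t) = sin(3s)cos(3t) + 2sin(4s)sin(4t)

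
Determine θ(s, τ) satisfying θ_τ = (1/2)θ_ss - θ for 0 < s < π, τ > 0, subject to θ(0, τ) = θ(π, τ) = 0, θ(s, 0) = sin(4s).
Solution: Substitute θ = exp(-τ)u, i.e. u = exp(τ)θ.
By the product rule, θ_τ = exp(-τ)(u_τ - u), θ_ss = exp(-τ)u_ss.
Substituting into the PDE and dividing by exp(-τ): u_τ - u = (1/2)u_ss - u.
The lower-order terms cancel, leaving the standard heat equation u_τ = (1/2)u_ss.
Initial data for u: u(s,0) = θ(s,0) = sin(4s). The boundary conditions carry over: u(0,τ) = u(π,τ) = 0.
Solve for u:
  Using separation of variables u = X(s)G(τ):
  Eigenfunctions: sin(ns), n = 1, 2, 3, ...
  General solution: u(s, τ) = Σ c_n sin(ns) exp(-n² τ/2)
  Matching u(s,0) = sin(4s) term by term: c_4=1.
Hence u(s,τ) = exp(-8τ)sin(4s).
Transform back: θ(s,τ) = exp(-τ)u(s,τ).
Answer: θ(s, τ) = exp(-9τ)sin(4s)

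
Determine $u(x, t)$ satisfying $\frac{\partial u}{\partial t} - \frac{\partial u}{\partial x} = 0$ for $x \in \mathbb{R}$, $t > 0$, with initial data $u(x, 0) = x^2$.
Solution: By method of characteristics (waves move left with speed 1):
Along characteristics $x + t =$ const, $u$ is constant, so $u(x,t) = f(x + t)$ with $f = u( \cdot , 0)$.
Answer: $u(x, t) = t^2 + 2 t x + x^2$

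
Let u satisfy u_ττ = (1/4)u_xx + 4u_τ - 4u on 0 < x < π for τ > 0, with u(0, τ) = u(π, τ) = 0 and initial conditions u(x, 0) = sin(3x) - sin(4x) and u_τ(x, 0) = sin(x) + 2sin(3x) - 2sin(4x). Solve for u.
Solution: Substitute u = exp(2τ)w, i.e. w = exp(-2τ)u.
By the product rule, u_τ = exp(2τ)(w_τ + 2w), u_ττ = exp(2τ)(w_ττ + 4w_τ + 4w), u_xx = exp(2τ)w_xx.
Substituting into the PDE and dividing by exp(2τ): w_ττ + 4w_τ + 4w = (1/4)w_xx + 4(w_τ + 2w) - 4w.
The lower-order terms cancel, leaving the standard wave equation w_ττ = (1/4)w_xx.
Initial data for w: w(x,0) = u(x,0) = sin(3x) - sin(4x); w_τ(x,0) = u_τ(x,0) - 2u(x,0) = sin(x). The boundary conditions carry over: w(0,τ) = w(π,τ) = 0.
Solve for w:
  Using separation of variables w = X(x)T(τ):
  Eigenfunctions: sin(nx), n = 1, 2, 3, ...
  General solution: w(x, τ) = Σ [A_n cos(n τ/2) + B_n sin(n τ/2)] sin(nx)
  From w(x,0) = sin(3x) - sin(4x): A_3=1, A_4=-1. From w_τ(x,0) = sin(x), using w_τ(x,0) = Σ ω_n B_n sin(nx) with ω_n = n/2: B_1 = 1/(1/2) = 2.
Hence w(x,τ) = 2sin(x)sin(τ/2) + sin(3x)cos(3τ/2) - sin(4x)cos(2τ).
Transform back: u(x,τ) = exp(2τ)w(x,τ).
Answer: u(x, τ) = 2exp(2τ)sin(x)sin(τ/2) + exp(2τ)sin(3x)cos(3τ/2) - exp(2τ)sin(4x)cos(2τ)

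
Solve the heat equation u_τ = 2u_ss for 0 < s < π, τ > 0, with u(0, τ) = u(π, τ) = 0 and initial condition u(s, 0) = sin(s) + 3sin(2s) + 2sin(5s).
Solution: Separating variables: u = Σ c_n exp(-2n²τ) sin(ns). From u(s,0) = sin(s) + 3sin(2s) + 2sin(5s): c_1=1, c_2=3, c_5=2.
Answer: u(s, τ) = exp(-2τ)sin(s) + 3exp(-8τ)sin(2s) + 2exp(-50τ)sin(5s)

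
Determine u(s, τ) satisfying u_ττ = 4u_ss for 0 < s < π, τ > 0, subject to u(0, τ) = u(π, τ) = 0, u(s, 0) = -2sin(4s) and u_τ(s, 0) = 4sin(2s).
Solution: Using separation of variables u = X(s)T(τ):
Eigenfunctions: sin(ns), n = 1, 2, 3, ...
General solution: u(s, τ) = Σ [A_n cos(2n τ) + B_n sin(2n τ)] sin(ns)
From u(s,0) = -2sin(4s): A_4=-2. From u_τ(s,0) = 4sin(2s), using u_τ(s,0) = Σ ω_n B_n sin(ns) with ω_n = 2n: B_2 = 4/4 = 1.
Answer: u(s, τ) = sin(2s)sin(4τ) - 2sin(4s)cos(8τ)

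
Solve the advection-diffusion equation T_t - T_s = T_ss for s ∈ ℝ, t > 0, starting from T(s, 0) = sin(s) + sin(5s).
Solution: Change to a moving frame: let η = s + t, σ = t and write T(s,t) = u(η,σ).
By the chain rule T_t = u_σ + u_η, T_s = u_η, T_ss = u_ηη.
Then T_t - T_s = u_σ: the advection term cancels and the PDE becomes the heat equation u_σ = u_ηη on η ∈ ℝ.
Initial data: u(η,0) = T(η,0) = sin(η) + sin(5η).
On η ∈ ℝ each mode satisfies (sin(nη))″ = -n² sin(nη), so exp(-n²σ) sin(nη) solves the heat equation; by superposition u(η,σ) = Σ c_n exp(-n²σ) sin(nη).
Reading off the coefficients: c_1=1, c_5=1, so u(η,σ) = exp(-σ)sin(η) + exp(-25σ)sin(5η).
Substituting back η = s + t, σ = t: T(s,t) = u(s + t, t).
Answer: T(s, t) = exp(-t)sin(s + t) + exp(-25t)sin(5s + 5t)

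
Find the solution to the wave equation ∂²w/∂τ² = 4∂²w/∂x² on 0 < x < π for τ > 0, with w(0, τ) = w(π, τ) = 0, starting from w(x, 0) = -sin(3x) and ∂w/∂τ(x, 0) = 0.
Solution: Using separation of variables w = X(x)T(τ):
Eigenfunctions: sin(nx), n = 1, 2, 3, ...
General solution: w(x, τ) = Σ [A_n cos(2n τ) + B_n sin(2n τ)] sin(nx)
From w(x,0) = -sin(3x): A_3=-1. From w_τ(x,0) = 0: all B_n = 0.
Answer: w(x, τ) = -sin(3x)cos(6τ)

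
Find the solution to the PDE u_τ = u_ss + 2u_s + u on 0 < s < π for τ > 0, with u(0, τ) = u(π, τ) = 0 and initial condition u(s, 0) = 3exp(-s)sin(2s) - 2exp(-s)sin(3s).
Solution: Substitute u = exp(-s)w, i.e. w = exp(s)u.
By the product rule, u_s = exp(-s)(w_s - w), u_ss = exp(-s)(w_ss - 2w_s + w), u_τ = exp(-s)w_τ.
Substituting into the PDE and dividing by exp(-s): w_τ = (w_ss - 2w_s + w) + 2(w_s - w) + w.
The lower-order terms cancel, leaving the standard heat equation w_τ = w_ss.
Initial data for w: w(s,0) = exp(s)u(s,0) = 3sin(2s) - 2sin(3s). The boundary conditions carry over: w(0,τ) = w(π,τ) = 0.
Solve for w:
  Using separation of variables w = X(s)T(τ):
  Eigenfunctions: sin(ns), n = 1, 2, 3, ...
  General solution: w(s, τ) = Σ c_n sin(ns) exp(-n² τ)
  Matching w(s,0) = 3sin(2s) - 2sin(3s) term by term: c_2=3, c_3=-2.
Hence w(s,τ) = 3exp(-4τ)sin(2s) - 2exp(-9τ)sin(3s).
Transform back: u(s,τ) = exp(-s)w(s,τ).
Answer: u(s, τ) = 3exp(-s)exp(-4τ)sin(2s) - 2exp(-s)exp(-9τ)sin(3s)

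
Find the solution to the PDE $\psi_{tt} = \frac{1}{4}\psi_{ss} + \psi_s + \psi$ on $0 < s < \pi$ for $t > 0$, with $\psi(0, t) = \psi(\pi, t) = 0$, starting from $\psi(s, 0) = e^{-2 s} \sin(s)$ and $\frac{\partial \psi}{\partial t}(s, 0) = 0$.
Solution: Substitute $\psi = e^{-2s}u$, i.e. $u = e^{2s}\psi$.
By the product rule, $\psi_s = e^{-2s}(u_s - 2u)$, $\psi_{ss} = e^{-2s}(u_{ss} - 4u_s + 4u)$, $\psi_{tt} = e^{-2s}u_{tt}$.
Substituting into the PDE and dividing by $e^{-2s}$: $u_{tt} = \frac{1}{4}(u_{ss} - 4u_s + 4u) + (u_s - 2u) + u$.
The lower-order terms cancel, leaving the standard wave equation $u_{tt} = \frac{1}{4}u_{ss}$.
Initial data for $u$: $u(s,0) = e^{2s}\psi(s,0) = \sin(s)$; $u_t(s,0) = e^{2s}\psi_t(s,0) = 0$. The boundary conditions carry over: $u(0,t) = u(\pi,t) = 0$.
Solve for $u$:
  Using separation of variables $u = X(s)T(t)$:
  Eigenfunctions: $\sin(ns)$, $n = 1, 2, 3, \ldots$
  General solution: $u(s, t) = \sum [A_n \cos(n t/2) + B_n \sin(n t/2)] \sin(ns)$
  From $u(s,0) = \sin(s)$: $A_1=1$. From $u_t(s,0) = 0$: all $B_n = 0$.
Hence $u(s,t) = \sin(s) \cos(t/2)$.
Transform back: $\psi(s,t) = e^{-2s}u(s,t)$.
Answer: $\psi(s, t) = e^{-2 s} \sin(s) \cos(t/2)$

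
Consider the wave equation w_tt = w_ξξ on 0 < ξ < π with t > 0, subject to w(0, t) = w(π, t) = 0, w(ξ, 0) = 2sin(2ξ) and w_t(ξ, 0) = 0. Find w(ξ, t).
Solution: Using separation of variables w = X(ξ)T(t):
Eigenfunctions: sin(nξ), n = 1, 2, 3, ...
General solution: w(ξ, t) = Σ [A_n cos(n t) + B_n sin(n t)] sin(nξ)
From w(ξ,0) = 2sin(2ξ): A_2=2. From w_t(ξ,0) = 0: all B_n = 0.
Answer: w(ξ, t) = 2sin(2ξ)cos(2t)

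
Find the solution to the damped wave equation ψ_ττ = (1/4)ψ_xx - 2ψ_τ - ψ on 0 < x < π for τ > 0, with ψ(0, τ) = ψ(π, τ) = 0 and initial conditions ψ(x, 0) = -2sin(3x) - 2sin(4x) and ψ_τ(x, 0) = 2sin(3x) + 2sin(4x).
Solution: Substitute ψ = exp(-τ)u.
Then ψ_τ = exp(-τ)(u_τ - u), ψ_ττ = exp(-τ)(u_ττ - 2u_τ + u), ψ_xx = exp(-τ)u_xx; substituting and dividing by exp(-τ), the lower-order terms cancel: u_ττ = (1/4)u_xx (standard wave equation).
Data for u: u(x,0) = ψ(x,0) = -2sin(3x) - 2sin(4x); u_τ(x,0) = ψ_τ(x,0) + ψ(x,0) = 0. The boundary conditions carry over: u(0,τ) = u(π,τ) = 0.
Separating variables: u = Σ [A_n cos(ω_n τ) + B_n sin(ω_n τ)] sin(nx), ω_n = n/2. From ICs: A_3=-2, A_4=-2.
So u(x,τ) = -2sin(3x)cos(3τ/2) - 2sin(4x)cos(2τ), and ψ(x,τ) = exp(-τ)u(x,τ).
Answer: ψ(x, τ) = -2exp(-τ)sin(3x)cos(3τ/2) - 2exp(-τ)sin(4x)cos(2τ)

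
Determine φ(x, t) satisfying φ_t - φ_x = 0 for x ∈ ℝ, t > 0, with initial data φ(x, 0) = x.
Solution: By characteristics (dx/dt = -1), φ(x,t) = f(x + t) with f = φ(·, 0).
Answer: φ(x, t) = t + x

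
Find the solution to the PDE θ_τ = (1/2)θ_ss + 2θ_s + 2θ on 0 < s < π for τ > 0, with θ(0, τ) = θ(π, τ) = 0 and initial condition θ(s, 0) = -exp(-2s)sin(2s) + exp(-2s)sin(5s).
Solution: Substitute θ = exp(-2s)u.
Then θ_s = exp(-2s)(u_s - 2u), θ_ss = exp(-2s)(u_ss - 4u_s + 4u), θ_τ = exp(-2s)u_τ; substituting and dividing by exp(-2s), the lower-order terms cancel: u_τ = (1/2)u_ss (standard heat equation).
Data for u: u(s,0) = exp(2s)θ(s,0) = -sin(2s) + sin(5s). The boundary conditions carry over: u(0,τ) = u(π,τ) = 0.
Separating variables: u = Σ c_n exp(-n²τ/2) sin(ns). From u(s,0) = -sin(2s) + sin(5s): c_2=-1, c_5=1.
So u(s,τ) = -exp(-2τ)sin(2s) + exp(-25τ/2)sin(5s), and θ(s,τ) = exp(-2s)u(s,τ).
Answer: θ(s, τ) = -exp(-2s)exp(-2τ)sin(2s) + exp(-2s)exp(-25τ/2)sin(5s)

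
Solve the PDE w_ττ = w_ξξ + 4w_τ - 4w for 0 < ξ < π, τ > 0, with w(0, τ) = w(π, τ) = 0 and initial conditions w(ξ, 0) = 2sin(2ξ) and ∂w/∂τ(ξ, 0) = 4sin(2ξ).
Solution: Substitute w = exp(2τ)u, i.e. u = exp(-2τ)w.
By the product rule, w_τ = exp(2τ)(u_τ + 2u), w_ττ = exp(2τ)(u_ττ + 4u_τ + 4u), w_ξξ = exp(2τ)u_ξξ.
Substituting into the PDE and dividing by exp(2τ): u_ττ + 4u_τ + 4u = u_ξξ + 4(u_τ + 2u) - 4u.
The lower-order terms cancel, leaving the standard wave equation u_ττ = u_ξξ.
Initial data for u: u(ξ,0) = w(ξ,0) = 2sin(2ξ); u_τ(ξ,0) = w_τ(ξ,0) - 2w(ξ,0) = 0. The boundary conditions carry over: u(0,τ) = u(π,τ) = 0.
Solve for u:
  Using separation of variables u = X(ξ)T(τ):
  Eigenfunctions: sin(nξ), n = 1, 2, 3, ...
  General solution: u(ξ, τ) = Σ [A_n cos(n τ) + B_n sin(n τ)] sin(nξ)
  From u(ξ,0) = 2sin(2ξ): A_2=2. From u_τ(ξ,0) = 0: all B_n = 0.
Hence u(ξ,τ) = 2sin(2ξ)cos(2τ).
Transform back: w(ξ,τ) = exp(2τ)u(ξ,τ).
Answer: w(ξ, τ) = 2exp(2τ)sin(2ξ)cos(2τ)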